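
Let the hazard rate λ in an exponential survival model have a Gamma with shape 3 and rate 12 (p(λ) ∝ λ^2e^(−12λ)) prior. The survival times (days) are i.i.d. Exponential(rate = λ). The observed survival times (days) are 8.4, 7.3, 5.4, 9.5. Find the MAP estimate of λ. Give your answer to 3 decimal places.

λ̂_MAP = 0.141

The Exponential(rate=λ) likelihood is ∝ λ^n e^(−λΣtᵢ). Here n = 4 and Σtᵢ = 8.4 + 7.3 + 5.4 + 9.5 = 30.6.
Posterior ∝ λ^2e^(−12λ) · λ^4e^(−30.6λ) = λ^6e^(−42.6λ), i.e. Gamma(7, 42.6).
Mode = (a−1)/b = 6/42.6 ≈ 0.141.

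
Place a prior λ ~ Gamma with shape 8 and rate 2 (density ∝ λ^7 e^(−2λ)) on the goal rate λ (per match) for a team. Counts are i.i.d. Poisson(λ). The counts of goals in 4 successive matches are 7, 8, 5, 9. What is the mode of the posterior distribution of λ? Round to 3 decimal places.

Σxᵢ = 7+8+5+9 = 29, with n = 4.
Posterior ∝ λ^7e^(−2λ) · λ^29e^(−4λ) = λ^36e^(−6λ), i.e. Gamma(shape=37, rate=6).
The mode of a Gamma(a, b) with a ≥ 1 (shape–rate) is (a−1)/b = 36/6 ≈ 6.000.

λ̂_MAP = 6.000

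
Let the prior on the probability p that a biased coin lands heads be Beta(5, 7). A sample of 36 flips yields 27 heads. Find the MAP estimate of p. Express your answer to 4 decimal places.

Prior: Beta(5, 7).
Data: 27 successes in 36 trials. The binomial likelihood contributes p^27(1−p)^9, so the posterior is Beta(5+27, 7+9) = Beta(32, 16).
For Beta(a, b) with a, b > 1 the mode is (a−1)/(a+b−2) = 31/46 ≈ 0.6739.

p̂_MAP = 0.6739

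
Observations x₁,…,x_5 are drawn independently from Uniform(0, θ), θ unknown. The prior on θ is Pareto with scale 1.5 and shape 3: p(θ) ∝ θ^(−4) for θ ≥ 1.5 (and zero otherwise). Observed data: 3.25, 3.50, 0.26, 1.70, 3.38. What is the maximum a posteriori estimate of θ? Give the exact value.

The Uniform(0, θ) likelihood is θ^(−n) for θ ≥ max(xᵢ), zero otherwise. Here max(xᵢ) = 3.50.
Posterior ∝ θ^(−4) · θ^(−5) = θ^(−9) on θ ≥ max(1.5, 3.50) = 3.50.
This density is strictly decreasing in θ, so the posterior mode lies at the lower boundary of the support.

θ̂_MAP = 3.50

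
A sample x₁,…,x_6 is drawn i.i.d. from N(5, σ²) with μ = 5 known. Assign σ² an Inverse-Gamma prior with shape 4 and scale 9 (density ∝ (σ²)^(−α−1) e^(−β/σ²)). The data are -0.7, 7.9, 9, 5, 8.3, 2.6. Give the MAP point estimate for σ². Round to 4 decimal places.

σ̂²_MAP = 5.7219

Sum of squared deviations about the known mean: SS = (-0.7−5)² + (7.9−5)² + (9−5)² + (5−5)² + (8.3−5)² + (2.6−5)² = 73.55.
The Normal likelihood contributes (σ²)^(−n/2) exp(−SS/(2σ²)), so the posterior is Inverse-Gamma(α + n/2, β + SS/2) = Inverse-Gamma(7, 45.775).
The mode of Inverse-Gamma(a, b) is b/(a+1) = 45.775/8 ≈ 5.7219.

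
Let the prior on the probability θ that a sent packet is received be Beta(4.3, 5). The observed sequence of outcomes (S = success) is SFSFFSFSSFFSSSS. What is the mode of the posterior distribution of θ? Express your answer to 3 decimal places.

θ̂_MAP = 0.552

Prior: Beta(4.3, 5).
Data: 9 successes in 15 trials (from the sequence). The binomial likelihood contributes θ^9(1−θ)^6, so the posterior is Beta(4.3+9, 5+6) = Beta(13.3, 11).
For Beta(a, b) with a, b > 1 the mode is (a−1)/(a+b−2) = 12.3/22.3 ≈ 0.552.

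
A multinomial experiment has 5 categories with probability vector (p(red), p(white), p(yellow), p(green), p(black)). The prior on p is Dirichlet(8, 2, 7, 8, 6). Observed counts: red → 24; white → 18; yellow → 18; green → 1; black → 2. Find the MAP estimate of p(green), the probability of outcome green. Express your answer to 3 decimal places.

MAP estimate of p(green) = 0.090

The posterior is Dirichlet(αᵢ + nᵢ) = Dirichlet(32, 20, 25, 9, 8).
For a Dirichlet(a₁,…,a_K) with all aᵢ > 1, the mode has j-th component (aⱼ − 1)/(Σaᵢ − K).
Here Σaᵢ = 94 and K = 5, so p(green) = (9 − 1)/(94 − 5) = 8/89 ≈ 0.090.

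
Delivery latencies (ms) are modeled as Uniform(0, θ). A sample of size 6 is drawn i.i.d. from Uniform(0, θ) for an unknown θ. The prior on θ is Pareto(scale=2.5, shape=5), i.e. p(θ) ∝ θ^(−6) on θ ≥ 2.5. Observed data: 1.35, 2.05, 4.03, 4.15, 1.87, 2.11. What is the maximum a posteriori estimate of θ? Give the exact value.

The Uniform(0, θ) likelihood is θ^(−n) for θ ≥ max(xᵢ), zero otherwise. Here max(xᵢ) = 4.15.
Posterior ∝ θ^(−6) · θ^(−6) = θ^(−12) on θ ≥ max(2.5, 4.15) = 4.15.
This density is strictly decreasing in θ, so the posterior mode lies at the lower boundary of the support.

θ̂_MAP = 4.15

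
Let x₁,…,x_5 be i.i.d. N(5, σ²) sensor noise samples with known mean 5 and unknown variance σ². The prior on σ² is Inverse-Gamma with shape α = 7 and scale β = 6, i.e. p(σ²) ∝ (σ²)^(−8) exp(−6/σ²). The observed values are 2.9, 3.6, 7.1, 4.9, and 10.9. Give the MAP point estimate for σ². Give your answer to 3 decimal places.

Sum of squared deviations about the known mean: SS = (2.9−5)² + (3.6−5)² + (7.1−5)² + (4.9−5)² + (10.9−5)² = 45.6.
The Normal likelihood contributes (σ²)^(−n/2) exp(−SS/(2σ²)), so the posterior is Inverse-Gamma(α + n/2, β + SS/2) = Inverse-Gamma(9.5, 28.8).
The mode of Inverse-Gamma(a, b) is b/(a+1) = 28.8/10.5 ≈ 2.743.

σ̂²_MAP = 2.743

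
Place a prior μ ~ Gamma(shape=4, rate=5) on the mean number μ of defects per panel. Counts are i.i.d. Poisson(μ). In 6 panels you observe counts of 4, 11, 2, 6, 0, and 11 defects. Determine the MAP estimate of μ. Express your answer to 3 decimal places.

μ̂_MAP = 3.364

Σxᵢ = 4+11+2+6+0+11 = 34, with n = 6.
Posterior ∝ μ^3e^(−5μ) · μ^34e^(−6μ) = μ^37e^(−11μ), i.e. Gamma(shape=38, rate=11).
The mode of a Gamma(a, b) with a ≥ 1 (shape–rate) is (a−1)/b = 37/11 ≈ 3.364.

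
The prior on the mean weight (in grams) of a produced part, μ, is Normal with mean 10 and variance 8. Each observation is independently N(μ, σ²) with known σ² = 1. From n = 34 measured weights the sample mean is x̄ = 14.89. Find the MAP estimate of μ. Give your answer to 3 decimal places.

μ̂_MAP = 14.872

n = 34, x̄ = 14.89.
For a Normal prior and Normal likelihood with known variance, the posterior is Normal; its mode equals its mean, the precision-weighted average.
Prior precision 1/σ₀² = 1/8 = 0.125; data precision n/σ² = 34/1 = 34.
μ̂ = (0.125·10 + 34·14.89) / (0.125 + 34) = 507.51/34.125 = 33834/2275 ≈ 14.872.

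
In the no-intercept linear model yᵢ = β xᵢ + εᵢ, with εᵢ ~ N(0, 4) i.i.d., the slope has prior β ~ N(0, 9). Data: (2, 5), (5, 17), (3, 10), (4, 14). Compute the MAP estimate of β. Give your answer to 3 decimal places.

log p(β | y) = −Σ(yᵢ − βxᵢ)²/(2·4) − β²/(2·9) + const.
Setting the derivative to zero: Σxᵢ(yᵢ − βxᵢ)/4 − β/9 = 0, so β = Σxᵢyᵢ / (Σxᵢ² + σ²/τ²).
Σxᵢyᵢ = 2·5 + 5·17 + 3·10 + 4·14 = 181; Σxᵢ² = 54; σ²/τ² = 4/9.
β̂_MAP = 181 / (54 + 4/9) = 181/(490/9) = 1629/490 ≈ 3.324.

β̂_MAP = 3.324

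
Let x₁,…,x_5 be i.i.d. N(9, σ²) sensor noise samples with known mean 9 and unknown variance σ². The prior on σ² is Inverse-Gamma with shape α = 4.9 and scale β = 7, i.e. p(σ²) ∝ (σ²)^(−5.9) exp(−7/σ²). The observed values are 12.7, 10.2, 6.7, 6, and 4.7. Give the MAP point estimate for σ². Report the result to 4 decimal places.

σ̂²_MAP = 3.6851

Sum of squared deviations about the known mean: SS = (12.7−9)² + (10.2−9)² + (6.7−9)² + (6−9)² + (4.7−9)² = 47.91.
The Normal likelihood contributes (σ²)^(−n/2) exp(−SS/(2σ²)), so the posterior is Inverse-Gamma(α + n/2, β + SS/2) = Inverse-Gamma(7.4, 30.955).
The mode of Inverse-Gamma(a, b) is b/(a+1) = 30.955/8.4 ≈ 3.6851.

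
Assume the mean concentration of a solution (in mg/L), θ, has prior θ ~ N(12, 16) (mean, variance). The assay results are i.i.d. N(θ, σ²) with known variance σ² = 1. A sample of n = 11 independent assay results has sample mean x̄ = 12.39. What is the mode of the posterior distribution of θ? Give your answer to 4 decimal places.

n = 11, x̄ = 12.39.
For a Normal prior and Normal likelihood with known variance, the posterior is Normal; its mode equals its mean, the precision-weighted average.
Prior precision 1/σ₀² = 1/16 = 0.0625; data precision n/σ² = 11/1 = 11.
θ̂ = (0.0625·12 + 11·12.39) / (0.0625 + 11) = 137.04/11.0625 = 18272/1475 ≈ 12.3878.

θ̂_MAP = 12.3878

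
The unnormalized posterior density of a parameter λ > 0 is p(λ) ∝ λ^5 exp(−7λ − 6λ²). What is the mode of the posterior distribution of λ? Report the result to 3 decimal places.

λ̂_MAP = 0.417

ℓ'(λ) = 5/λ − 7 − 12λ. Setting this to zero and multiplying by λ: 12λ² + 7λ − 5 = 0.
λ = (−7 + √(7² + 4·12·5)) / (2·12) = (−7 + √289) / 24 = (−7 + 17)/24 = 5/12.
ℓ''(λ) = −5/λ² − 12 < 0, confirming a maximum.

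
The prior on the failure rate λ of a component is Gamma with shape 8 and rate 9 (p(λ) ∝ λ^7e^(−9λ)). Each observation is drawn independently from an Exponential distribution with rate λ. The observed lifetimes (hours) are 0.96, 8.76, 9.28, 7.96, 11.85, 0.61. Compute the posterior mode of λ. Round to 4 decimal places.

λ̂_MAP = 0.2685

The Exponential(rate=λ) likelihood is ∝ λ^n e^(−λΣtᵢ). Here n = 6 and Σtᵢ = 0.96 + 8.76 + 9.28 + 7.96 + 11.85 + 0.61 = 39.42.
Posterior ∝ λ^7e^(−9λ) · λ^6e^(−39.42λ) = λ^13e^(−48.42λ), i.e. Gamma(14, 48.42).
Mode = (a−1)/b = 13/48.42 ≈ 0.2685.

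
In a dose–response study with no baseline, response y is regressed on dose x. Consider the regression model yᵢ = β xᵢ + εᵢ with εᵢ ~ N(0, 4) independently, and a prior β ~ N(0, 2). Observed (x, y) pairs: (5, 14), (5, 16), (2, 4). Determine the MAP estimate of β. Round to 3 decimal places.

β̂_MAP = 2.821

log p(β | y) = −Σ(yᵢ − βxᵢ)²/(2·4) − β²/(2·2) + const.
Setting the derivative to zero: Σxᵢ(yᵢ − βxᵢ)/4 − β/2 = 0, so β = Σxᵢyᵢ / (Σxᵢ² + σ²/τ²).
Σxᵢyᵢ = 5·14 + 5·16 + 2·4 = 158; Σxᵢ² = 54; σ²/τ² = 2.
β̂_MAP = 158 / (54 + 2) = 158/56 ≈ 2.821.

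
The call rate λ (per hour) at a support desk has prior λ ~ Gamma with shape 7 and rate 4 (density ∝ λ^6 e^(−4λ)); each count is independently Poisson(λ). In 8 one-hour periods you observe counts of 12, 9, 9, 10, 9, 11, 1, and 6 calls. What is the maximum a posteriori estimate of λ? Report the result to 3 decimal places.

Σxᵢ = 12+9+9+10+9+11+1+6 = 67, with n = 8.
Posterior ∝ λ^6e^(−4λ) · λ^67e^(−8λ) = λ^73e^(−12λ), i.e. Gamma(shape=74, rate=12).
The mode of a Gamma(a, b) with a ≥ 1 (shape–rate) is (a−1)/b = 73/12 ≈ 6.083.

λ̂_MAP = 6.083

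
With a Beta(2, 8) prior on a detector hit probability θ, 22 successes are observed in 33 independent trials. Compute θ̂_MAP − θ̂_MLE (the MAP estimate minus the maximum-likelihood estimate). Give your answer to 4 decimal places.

MAP − MLE = -0.1057

Posterior is Beta(24, 19); MAP = (24−1)/(43−2) = 23/41 ≈ 0.56098.
MLE ignores the prior: θ̂_MLE = k/n = 22/33 ≈ 0.66667.
Difference = 23/41 − 22/33 = -13/123 ≈ -0.1057.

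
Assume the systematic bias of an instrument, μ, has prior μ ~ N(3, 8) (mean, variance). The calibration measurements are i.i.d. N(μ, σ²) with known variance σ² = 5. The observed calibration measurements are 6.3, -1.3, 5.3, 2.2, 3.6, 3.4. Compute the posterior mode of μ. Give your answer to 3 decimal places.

n = 6; x̄ = (6.3 + (-1.3) + 5.3 + 2.2 + 3.6 + 3.4)/6 = 19.5/6 = 3.25.
For a Normal prior and Normal likelihood with known variance, the posterior is Normal; its mode equals its mean, the precision-weighted average.
Prior precision 1/σ₀² = 1/8 = 0.125; data precision n/σ² = 6/5 = 1.2.
μ̂ = (0.125·3 + 1.2·3.25) / (0.125 + 1.2) = 4.275/1.325 = 171/53 ≈ 3.226.

μ̂_MAP = 3.226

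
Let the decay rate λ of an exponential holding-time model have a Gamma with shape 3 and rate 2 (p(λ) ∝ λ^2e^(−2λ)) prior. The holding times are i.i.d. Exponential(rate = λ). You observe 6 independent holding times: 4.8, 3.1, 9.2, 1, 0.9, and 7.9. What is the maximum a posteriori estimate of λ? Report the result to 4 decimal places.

The Exponential(rate=λ) likelihood is ∝ λ^n e^(−λΣtᵢ). Here n = 6 and Σtᵢ = 4.8 + 3.1 + 9.2 + 1 + 0.9 + 7.9 = 26.9.
Posterior ∝ λ^2e^(−2λ) · λ^6e^(−26.9λ) = λ^8e^(−28.9λ), i.e. Gamma(9, 28.9).
Mode = (a−1)/b = 8/28.9 ≈ 0.2768.

λ̂_MAP = 0.2768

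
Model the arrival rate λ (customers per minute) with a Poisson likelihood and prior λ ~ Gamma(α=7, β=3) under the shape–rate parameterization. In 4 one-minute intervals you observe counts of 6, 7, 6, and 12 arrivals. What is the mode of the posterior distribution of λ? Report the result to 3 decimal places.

Σxᵢ = 6+7+6+12 = 31, with n = 4.
Posterior ∝ λ^6e^(−3λ) · λ^31e^(−4λ) = λ^37e^(−7λ), i.e. Gamma(shape=38, rate=7).
The mode of a Gamma(a, b) with a ≥ 1 (shape–rate) is (a−1)/b = 37/7 ≈ 5.286.

λ̂_MAP = 5.286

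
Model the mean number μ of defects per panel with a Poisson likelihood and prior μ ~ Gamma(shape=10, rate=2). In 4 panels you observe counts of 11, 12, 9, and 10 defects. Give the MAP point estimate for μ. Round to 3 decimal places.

μ̂_MAP = 8.500

Σxᵢ = 11+12+9+10 = 42, with n = 4.
Posterior ∝ μ^9e^(−2μ) · μ^42e^(−4μ) = μ^51e^(−6μ), i.e. Gamma(shape=52, rate=6).
The mode of a Gamma(a, b) with a ≥ 1 (shape–rate) is (a−1)/b = 51/6 ≈ 8.500.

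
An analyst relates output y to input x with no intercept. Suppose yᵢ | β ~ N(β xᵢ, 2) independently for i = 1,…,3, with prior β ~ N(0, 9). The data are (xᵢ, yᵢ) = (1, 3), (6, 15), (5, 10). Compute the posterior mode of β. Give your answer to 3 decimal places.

log p(β | y) = −Σ(yᵢ − βxᵢ)²/(2·2) − β²/(2·9) + const.
Setting the derivative to zero: Σxᵢ(yᵢ − βxᵢ)/2 − β/9 = 0, so β = Σxᵢyᵢ / (Σxᵢ² + σ²/τ²).
Σxᵢyᵢ = 1·3 + 6·15 + 5·10 = 143; Σxᵢ² = 62; σ²/τ² = 2/9.
β̂_MAP = 143 / (62 + 2/9) = 143/(560/9) = 1287/560 ≈ 2.298.

β̂_MAP = 2.298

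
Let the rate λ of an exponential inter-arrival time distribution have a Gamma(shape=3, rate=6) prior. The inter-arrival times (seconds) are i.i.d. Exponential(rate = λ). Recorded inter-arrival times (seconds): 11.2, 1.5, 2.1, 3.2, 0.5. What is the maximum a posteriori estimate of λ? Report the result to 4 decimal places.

The Exponential(rate=λ) likelihood is ∝ λ^n e^(−λΣtᵢ). Here n = 5 and Σtᵢ = 11.2 + 1.5 + 2.1 + 3.2 + 0.5 = 18.5.
Posterior ∝ λ^2e^(−6λ) · λ^5e^(−18.5λ) = λ^7e^(−24.5λ), i.e. Gamma(8, 24.5).
Mode = (a−1)/b = 7/24.5 ≈ 0.2857.

λ̂_MAP = 0.2857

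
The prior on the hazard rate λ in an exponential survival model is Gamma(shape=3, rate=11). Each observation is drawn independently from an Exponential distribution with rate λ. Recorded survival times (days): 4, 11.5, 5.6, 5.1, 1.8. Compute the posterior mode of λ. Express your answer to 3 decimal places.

The Exponential(rate=λ) likelihood is ∝ λ^n e^(−λΣtᵢ). Here n = 5 and Σtᵢ = 4 + 11.5 + 5.6 + 5.1 + 1.8 = 28.
Posterior ∝ λ^2e^(−11λ) · λ^5e^(−28λ) = λ^7e^(−39λ), i.e. Gamma(8, 39).
Mode = (a−1)/b = 7/39 ≈ 0.179.

λ̂_MAP = 0.179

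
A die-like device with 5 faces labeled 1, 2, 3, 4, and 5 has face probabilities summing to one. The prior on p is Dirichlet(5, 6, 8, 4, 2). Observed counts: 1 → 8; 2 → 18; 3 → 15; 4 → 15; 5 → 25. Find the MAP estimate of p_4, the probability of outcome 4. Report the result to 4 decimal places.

MAP estimate: 0.1782

The posterior is Dirichlet(αᵢ + nᵢ) = Dirichlet(13, 24, 23, 19, 27).
For a Dirichlet(a₁,…,a_K) with all aᵢ > 1, the mode has j-th component (aⱼ − 1)/(Σaᵢ − K).
Here Σaᵢ = 106 and K = 5, so p_4 = (19 − 1)/(106 − 5) = 18/101 ≈ 0.1782.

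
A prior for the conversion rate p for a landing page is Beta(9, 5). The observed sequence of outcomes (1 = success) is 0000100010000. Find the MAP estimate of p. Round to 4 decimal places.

p̂_MAP = 0.4000

Prior: Beta(9, 5).
Data: 2 successes in 13 trials (from the sequence). The binomial likelihood contributes p^2(1−p)^11, so the posterior is Beta(9+2, 5+11) = Beta(11, 16).
For Beta(a, b) with a, b > 1 the mode is (a−1)/(a+b−2) = 10/25 ≈ 0.4000.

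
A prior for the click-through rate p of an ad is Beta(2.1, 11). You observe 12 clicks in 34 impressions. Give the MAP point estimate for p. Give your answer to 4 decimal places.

p̂_MAP = 0.2905

Prior: Beta(2.1, 11).
Data: 12 successes in 34 trials. The binomial likelihood contributes p^12(1−p)^22, so the posterior is Beta(2.1+12, 11+22) = Beta(14.1, 33).
For Beta(a, b) with a, b > 1 the mode is (a−1)/(a+b−2) = 13.1/45.1 ≈ 0.2905.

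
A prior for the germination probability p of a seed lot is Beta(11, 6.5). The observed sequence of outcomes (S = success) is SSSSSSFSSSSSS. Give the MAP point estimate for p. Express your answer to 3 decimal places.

Prior: Beta(11, 6.5).
Data: 12 successes in 13 trials (from the sequence). The binomial likelihood contributes p^12(1−p)^1, so the posterior is Beta(11+12, 6.5+1) = Beta(23, 7.5).
For Beta(a, b) with a, b > 1 the mode is (a−1)/(a+b−2) = 22/28.5 ≈ 0.772.

p̂_MAP = 0.772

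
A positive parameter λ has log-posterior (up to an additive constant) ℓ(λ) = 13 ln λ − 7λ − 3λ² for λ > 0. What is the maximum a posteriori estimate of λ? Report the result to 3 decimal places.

ℓ'(λ) = 13/λ − 7 − 6λ. Setting this to zero and multiplying by λ: 6λ² + 7λ − 13 = 0.
λ = (−7 + √(7² + 4·6·13)) / (2·6) = (−7 + √361) / 12 = (−7 + 19)/12 = 1.
ℓ''(λ) = −13/λ² − 6 < 0, confirming a maximum.

λ̂_MAP = 1.000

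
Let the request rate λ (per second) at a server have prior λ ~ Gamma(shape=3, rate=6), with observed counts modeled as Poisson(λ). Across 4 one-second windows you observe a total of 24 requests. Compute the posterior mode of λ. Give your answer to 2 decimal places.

Σxᵢ = 24, n = 4.
Posterior ∝ λ^2e^(−6λ) · λ^24e^(−4λ) = λ^26e^(−10λ), i.e. Gamma(shape=27, rate=10).
The mode of a Gamma(a, b) with a ≥ 1 (shape–rate) is (a−1)/b = 26/10 ≈ 2.60.

λ̂_MAP = 2.60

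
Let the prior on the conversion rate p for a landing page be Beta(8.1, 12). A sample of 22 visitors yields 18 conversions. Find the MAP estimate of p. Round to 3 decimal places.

Prior: Beta(8.1, 12).
Data: 18 successes in 22 trials. The binomial likelihood contributes p^18(1−p)^4, so the posterior is Beta(8.1+18, 12+4) = Beta(26.1, 16).
For Beta(a, b) with a, b > 1 the mode is (a−1)/(a+b−2) = 25.1/40.1 ≈ 0.626.

p̂_MAP = 0.626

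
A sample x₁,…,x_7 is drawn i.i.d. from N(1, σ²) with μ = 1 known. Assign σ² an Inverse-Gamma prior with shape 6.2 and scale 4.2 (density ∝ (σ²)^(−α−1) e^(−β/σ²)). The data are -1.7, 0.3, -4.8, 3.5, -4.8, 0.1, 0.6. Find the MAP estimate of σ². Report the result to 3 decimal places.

σ̂²_MAP = 4.237

Sum of squared deviations about the known mean: SS = (-1.7−1)² + (0.3−1)² + (-4.8−1)² + (3.5−1)² + (-4.8−1)² + (0.1−1)² + (0.6−1)² = 82.28.
The Normal likelihood contributes (σ²)^(−n/2) exp(−SS/(2σ²)), so the posterior is Inverse-Gamma(α + n/2, β + SS/2) = Inverse-Gamma(9.7, 45.34).
The mode of Inverse-Gamma(a, b) is b/(a+1) = 45.34/10.7 ≈ 4.237.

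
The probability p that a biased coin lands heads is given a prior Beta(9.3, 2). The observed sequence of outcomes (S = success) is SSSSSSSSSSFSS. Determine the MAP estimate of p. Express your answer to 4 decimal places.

Prior: Beta(9.3, 2).
Data: 12 successes in 13 trials (from the sequence). The binomial likelihood contributes p^12(1−p)^1, so the posterior is Beta(9.3+12, 2+1) = Beta(21.3, 3).
For Beta(a, b) with a, b > 1 the mode is (a−1)/(a+b−2) = 20.3/22.3 ≈ 0.9103.

p̂_MAP = 0.9103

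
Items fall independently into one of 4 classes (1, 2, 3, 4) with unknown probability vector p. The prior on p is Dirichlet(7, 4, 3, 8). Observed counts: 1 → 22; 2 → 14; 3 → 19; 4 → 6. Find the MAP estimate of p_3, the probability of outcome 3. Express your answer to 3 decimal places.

MAP estimate: 0.266

The posterior is Dirichlet(αᵢ + nᵢ) = Dirichlet(29, 18, 22, 14).
For a Dirichlet(a₁,…,a_K) with all aᵢ > 1, the mode has j-th component (aⱼ − 1)/(Σaᵢ − K).
Here Σaᵢ = 83 and K = 4, so p_3 = (22 − 1)/(83 − 4) = 21/79 ≈ 0.266.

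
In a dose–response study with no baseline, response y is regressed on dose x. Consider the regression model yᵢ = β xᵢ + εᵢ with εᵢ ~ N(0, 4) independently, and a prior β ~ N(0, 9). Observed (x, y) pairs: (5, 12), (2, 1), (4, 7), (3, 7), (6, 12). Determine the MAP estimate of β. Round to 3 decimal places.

log p(β | y) = −Σ(yᵢ − βxᵢ)²/(2·4) − β²/(2·9) + const.
Setting the derivative to zero: Σxᵢ(yᵢ − βxᵢ)/4 − β/9 = 0, so β = Σxᵢyᵢ / (Σxᵢ² + σ²/τ²).
Σxᵢyᵢ = 5·12 + 2·1 + 4·7 + 3·7 + 6·12 = 183; Σxᵢ² = 90; σ²/τ² = 4/9.
β̂_MAP = 183 / (90 + 4/9) = 183/(814/9) = 1647/814 ≈ 2.023.

β̂_MAP = 2.023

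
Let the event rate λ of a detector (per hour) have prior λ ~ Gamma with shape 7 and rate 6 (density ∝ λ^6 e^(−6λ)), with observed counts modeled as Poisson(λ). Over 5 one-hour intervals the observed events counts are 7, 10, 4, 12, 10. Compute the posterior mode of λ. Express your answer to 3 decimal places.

λ̂_MAP = 4.455

Σxᵢ = 7+10+4+12+10 = 43, with n = 5.
Posterior ∝ λ^6e^(−6λ) · λ^43e^(−5λ) = λ^49e^(−11λ), i.e. Gamma(shape=50, rate=11).
The mode of a Gamma(a, b) with a ≥ 1 (shape–rate) is (a−1)/b = 49/11 ≈ 4.455.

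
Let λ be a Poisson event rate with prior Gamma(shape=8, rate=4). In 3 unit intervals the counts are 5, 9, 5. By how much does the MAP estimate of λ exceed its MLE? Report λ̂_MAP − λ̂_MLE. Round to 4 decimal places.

Σxᵢ = 19. Posterior is Gamma(27, 7); MAP = (27−1)/7 = 26/7 ≈ 3.71429.
MLE = x̄ = 19/3 ≈ 6.33333.
Difference = 26/7 − 19/3 = -55/21 ≈ -2.6190.

MAP − MLE = -2.6190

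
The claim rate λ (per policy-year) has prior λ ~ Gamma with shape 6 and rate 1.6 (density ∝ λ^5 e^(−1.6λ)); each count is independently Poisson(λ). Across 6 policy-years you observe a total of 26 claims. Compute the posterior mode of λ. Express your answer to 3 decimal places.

λ̂_MAP = 4.079

Σxᵢ = 26, n = 6.
Posterior ∝ λ^5e^(−1.6λ) · λ^26e^(−6λ) = λ^31e^(−7.6λ), i.e. Gamma(shape=32, rate=7.6).
The mode of a Gamma(a, b) with a ≥ 1 (shape–rate) is (a−1)/b = 31/7.6 ≈ 4.079.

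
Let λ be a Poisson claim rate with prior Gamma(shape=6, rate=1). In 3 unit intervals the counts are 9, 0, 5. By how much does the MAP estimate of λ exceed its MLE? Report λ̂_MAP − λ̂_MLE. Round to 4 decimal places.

MAP − MLE = 0.0833

Σxᵢ = 14. Posterior is Gamma(20, 4); MAP = (20−1)/4 = 19/4 ≈ 4.75000.
MLE = x̄ = 14/3 ≈ 4.66667.
Difference = 19/4 − 14/3 = 1/12 ≈ 0.0833.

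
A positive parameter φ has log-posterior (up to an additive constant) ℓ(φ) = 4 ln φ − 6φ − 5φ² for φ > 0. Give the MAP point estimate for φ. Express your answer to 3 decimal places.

ℓ'(φ) = 4/φ − 6 − 10φ. Setting this to zero and multiplying by φ: 10φ² + 6φ − 4 = 0.
φ = (−6 + √(6² + 4·10·4)) / (2·10) = (−6 + √196) / 20 = (−6 + 14)/20 = 2/5.
ℓ''(φ) = −4/φ² − 10 < 0, confirming a maximum.

φ̂_MAP = 0.400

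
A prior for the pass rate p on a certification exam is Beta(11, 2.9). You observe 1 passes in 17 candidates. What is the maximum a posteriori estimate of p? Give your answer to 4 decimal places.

Prior: Beta(11, 2.9).
Data: 1 success in 17 trials. The binomial likelihood contributes p(1−p)^16, so the posterior is Beta(11+1, 2.9+16) = Beta(12, 18.9).
For Beta(a, b) with a, b > 1 the mode is (a−1)/(a+b−2) = 11/28.9 ≈ 0.3806.

p̂_MAP = 0.3806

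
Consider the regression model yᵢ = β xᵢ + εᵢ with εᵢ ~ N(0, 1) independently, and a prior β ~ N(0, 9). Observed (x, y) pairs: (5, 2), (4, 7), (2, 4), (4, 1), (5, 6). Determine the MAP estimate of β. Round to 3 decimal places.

log p(β | y) = −Σ(yᵢ − βxᵢ)²/(2·1) − β²/(2·9) + const.
Setting the derivative to zero: Σxᵢ(yᵢ − βxᵢ)/1 − β/9 = 0, so β = Σxᵢyᵢ / (Σxᵢ² + σ²/τ²).
Σxᵢyᵢ = 5·2 + 4·7 + 2·4 + 4·1 + 5·6 = 80; Σxᵢ² = 86; σ²/τ² = 1/9.
β̂_MAP = 80 / (86 + 1/9) = 80/(775/9) = 144/155 ≈ 0.929.

β̂_MAP = 0.929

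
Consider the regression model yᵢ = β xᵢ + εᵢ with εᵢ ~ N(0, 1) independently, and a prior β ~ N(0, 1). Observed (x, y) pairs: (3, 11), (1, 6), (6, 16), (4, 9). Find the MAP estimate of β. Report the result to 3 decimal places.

β̂_MAP = 2.714

log p(β | y) = −Σ(yᵢ − βxᵢ)²/(2·1) − β²/(2·1) + const.
Setting the derivative to zero: Σxᵢ(yᵢ − βxᵢ)/1 − β/1 = 0, so β = Σxᵢyᵢ / (Σxᵢ² + σ²/τ²).
Σxᵢyᵢ = 3·11 + 1·6 + 6·16 + 4·9 = 171; Σxᵢ² = 62; σ²/τ² = 1.
β̂_MAP = 171 / (62 + 1) = 171/63 ≈ 2.714.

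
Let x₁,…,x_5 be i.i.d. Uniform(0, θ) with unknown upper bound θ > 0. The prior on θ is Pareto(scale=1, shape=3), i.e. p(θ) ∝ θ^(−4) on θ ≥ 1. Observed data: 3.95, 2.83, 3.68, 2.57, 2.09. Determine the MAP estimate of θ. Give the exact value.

The Uniform(0, θ) likelihood is θ^(−n) for θ ≥ max(xᵢ), zero otherwise. Here max(xᵢ) = 3.95.
Posterior ∝ θ^(−4) · θ^(−5) = θ^(−9) on θ ≥ max(1, 3.95) = 3.95.
This density is strictly decreasing in θ, so the posterior mode lies at the lower boundary of the support.

θ̂_MAP = 3.95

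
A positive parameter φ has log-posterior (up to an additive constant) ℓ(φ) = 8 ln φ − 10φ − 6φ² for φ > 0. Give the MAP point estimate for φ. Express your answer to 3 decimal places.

ℓ'(φ) = 8/φ − 10 − 12φ. Setting this to zero and multiplying by φ: 12φ² + 10φ − 8 = 0.
φ = (−10 + √(10² + 4·12·8)) / (2·12) = (−10 + √484) / 24 = (−10 + 22)/24 = 1/2.
ℓ''(φ) = −8/φ² − 12 < 0, confirming a maximum.

φ̂_MAP = 0.500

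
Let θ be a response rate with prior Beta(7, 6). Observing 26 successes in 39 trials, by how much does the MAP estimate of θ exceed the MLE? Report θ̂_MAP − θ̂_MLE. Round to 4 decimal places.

MAP − MLE = -0.0267

Posterior is Beta(33, 19); MAP = (33−1)/(52−2) = 32/50 ≈ 0.64000.
MLE ignores the prior: θ̂_MLE = k/n = 26/39 ≈ 0.66667.
Difference = 32/50 − 26/39 = -2/75 ≈ -0.0267.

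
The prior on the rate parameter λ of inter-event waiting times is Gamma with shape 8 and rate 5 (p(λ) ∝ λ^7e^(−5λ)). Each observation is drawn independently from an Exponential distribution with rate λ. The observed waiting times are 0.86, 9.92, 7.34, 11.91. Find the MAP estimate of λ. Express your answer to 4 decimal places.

The Exponential(rate=λ) likelihood is ∝ λ^n e^(−λΣtᵢ). Here n = 4 and Σtᵢ = 0.86 + 9.92 + 7.34 + 11.91 = 30.03.
Posterior ∝ λ^7e^(−5λ) · λ^4e^(−30.03λ) = λ^11e^(−35.03λ), i.e. Gamma(12, 35.03).
Mode = (a−1)/b = 11/35.03 ≈ 0.3140.

λ̂_MAP = 0.3140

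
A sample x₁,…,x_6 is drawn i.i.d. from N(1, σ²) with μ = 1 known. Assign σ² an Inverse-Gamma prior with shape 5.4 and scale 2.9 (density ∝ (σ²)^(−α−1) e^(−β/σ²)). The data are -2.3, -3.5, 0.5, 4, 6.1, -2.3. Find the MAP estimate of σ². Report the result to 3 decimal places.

Sum of squared deviations about the known mean: SS = (-2.3−1)² + (-3.5−1)² + (0.5−1)² + (4−1)² + (6.1−1)² + (-2.3−1)² = 77.29.
The Normal likelihood contributes (σ²)^(−n/2) exp(−SS/(2σ²)), so the posterior is Inverse-Gamma(α + n/2, β + SS/2) = Inverse-Gamma(8.4, 41.545).
The mode of Inverse-Gamma(a, b) is b/(a+1) = 41.545/9.4 ≈ 4.420.

σ̂²_MAP = 4.420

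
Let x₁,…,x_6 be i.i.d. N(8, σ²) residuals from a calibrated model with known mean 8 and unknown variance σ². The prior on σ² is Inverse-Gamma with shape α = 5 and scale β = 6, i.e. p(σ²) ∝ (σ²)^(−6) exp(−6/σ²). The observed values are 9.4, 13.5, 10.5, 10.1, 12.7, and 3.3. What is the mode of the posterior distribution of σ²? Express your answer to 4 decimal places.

Sum of squared deviations about the known mean: SS = (9.4−8)² + (13.5−8)² + (10.5−8)² + (10.1−8)² + (12.7−8)² + (3.3−8)² = 87.05.
The Normal likelihood contributes (σ²)^(−n/2) exp(−SS/(2σ²)), so the posterior is Inverse-Gamma(α + n/2, β + SS/2) = Inverse-Gamma(8, 49.525).
The mode of Inverse-Gamma(a, b) is b/(a+1) = 49.525/9 ≈ 5.5028.

σ̂²_MAP = 5.5028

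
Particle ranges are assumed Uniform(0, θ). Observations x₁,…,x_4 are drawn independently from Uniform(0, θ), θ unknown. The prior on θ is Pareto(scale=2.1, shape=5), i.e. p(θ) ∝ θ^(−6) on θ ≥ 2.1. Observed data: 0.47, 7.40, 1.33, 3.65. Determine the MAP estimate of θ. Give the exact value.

θ̂_MAP = 7.40

The Uniform(0, θ) likelihood is θ^(−n) for θ ≥ max(xᵢ), zero otherwise. Here max(xᵢ) = 7.40.
Posterior ∝ θ^(−6) · θ^(−4) = θ^(−10) on θ ≥ max(2.1, 7.40) = 7.40.
This density is strictly decreasing in θ, so the posterior mode lies at the lower boundary of the support.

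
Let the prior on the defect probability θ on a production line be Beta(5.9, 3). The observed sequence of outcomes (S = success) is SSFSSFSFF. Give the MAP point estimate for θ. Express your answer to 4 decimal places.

θ̂_MAP = 0.6226

Prior: Beta(5.9, 3).
Data: 5 successes in 9 trials (from the sequence). The binomial likelihood contributes θ^5(1−θ)^4, so the posterior is Beta(5.9+5, 3+4) = Beta(10.9, 7).
For Beta(a, b) with a, b > 1 the mode is (a−1)/(a+b−2) = 9.9/15.9 ≈ 0.6226.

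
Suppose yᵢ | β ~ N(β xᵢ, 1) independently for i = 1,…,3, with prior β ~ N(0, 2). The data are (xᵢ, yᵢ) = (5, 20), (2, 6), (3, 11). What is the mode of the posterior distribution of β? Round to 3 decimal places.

log p(β | y) = −Σ(yᵢ − βxᵢ)²/(2·1) − β²/(2·2) + const.
Setting the derivative to zero: Σxᵢ(yᵢ − βxᵢ)/1 − β/2 = 0, so β = Σxᵢyᵢ / (Σxᵢ² + σ²/τ²).
Σxᵢyᵢ = 5·20 + 2·6 + 3·11 = 145; Σxᵢ² = 38; σ²/τ² = 0.5.
β̂_MAP = 145 / (38 + 0.5) = 145/38.5 ≈ 3.766.

β̂_MAP = 3.766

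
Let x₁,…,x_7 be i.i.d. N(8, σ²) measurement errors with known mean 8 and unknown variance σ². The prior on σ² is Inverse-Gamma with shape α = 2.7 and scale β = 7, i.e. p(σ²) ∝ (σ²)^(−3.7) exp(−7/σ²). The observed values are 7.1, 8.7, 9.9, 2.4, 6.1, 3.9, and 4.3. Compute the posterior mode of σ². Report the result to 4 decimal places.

σ̂²_MAP = 5.8597

Sum of squared deviations about the known mean: SS = (7.1−8)² + (8.7−8)² + (9.9−8)² + (2.4−8)² + (6.1−8)² + (3.9−8)² + (4.3−8)² = 70.38.
The Normal likelihood contributes (σ²)^(−n/2) exp(−SS/(2σ²)), so the posterior is Inverse-Gamma(α + n/2, β + SS/2) = Inverse-Gamma(6.2, 42.19).
The mode of Inverse-Gamma(a, b) is b/(a+1) = 42.19/7.2 ≈ 5.8597.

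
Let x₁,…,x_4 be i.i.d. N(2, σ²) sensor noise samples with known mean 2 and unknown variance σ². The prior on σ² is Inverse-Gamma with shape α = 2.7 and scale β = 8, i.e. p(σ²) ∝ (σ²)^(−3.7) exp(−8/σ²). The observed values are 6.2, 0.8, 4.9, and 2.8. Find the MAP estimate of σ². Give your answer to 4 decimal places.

Sum of squared deviations about the known mean: SS = (6.2−2)² + (0.8−2)² + (4.9−2)² + (2.8−2)² = 28.13.
The Normal likelihood contributes (σ²)^(−n/2) exp(−SS/(2σ²)), so the posterior is Inverse-Gamma(α + n/2, β + SS/2) = Inverse-Gamma(4.7, 22.065).
The mode of Inverse-Gamma(a, b) is b/(a+1) = 22.065/5.7 ≈ 3.8711.

σ̂²_MAP = 3.8711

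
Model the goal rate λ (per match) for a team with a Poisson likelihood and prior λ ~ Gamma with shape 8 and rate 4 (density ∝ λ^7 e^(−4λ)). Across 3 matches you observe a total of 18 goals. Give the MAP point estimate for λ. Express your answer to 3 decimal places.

λ̂_MAP = 3.571

Σxᵢ = 18, n = 3.
Posterior ∝ λ^7e^(−4λ) · λ^18e^(−3λ) = λ^25e^(−7λ), i.e. Gamma(shape=26, rate=7).
The mode of a Gamma(a, b) with a ≥ 1 (shape–rate) is (a−1)/b = 25/7 ≈ 3.571.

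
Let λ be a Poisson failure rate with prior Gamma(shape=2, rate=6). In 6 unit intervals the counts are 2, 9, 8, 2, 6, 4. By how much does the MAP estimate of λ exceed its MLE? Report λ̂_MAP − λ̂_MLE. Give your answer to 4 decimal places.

Σxᵢ = 31. Posterior is Gamma(33, 12); MAP = (33−1)/12 = 32/12 ≈ 2.66667.
MLE = x̄ = 31/6 ≈ 5.16667.
Difference = 32/12 − 31/6 = -5/2 ≈ -2.5000.

MAP − MLE = -2.5000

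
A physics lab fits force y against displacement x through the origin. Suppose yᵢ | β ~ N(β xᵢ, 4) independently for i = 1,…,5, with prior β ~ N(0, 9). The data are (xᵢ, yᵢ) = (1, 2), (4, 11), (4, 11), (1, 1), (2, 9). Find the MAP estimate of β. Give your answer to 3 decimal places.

log p(β | y) = −Σ(yᵢ − βxᵢ)²/(2·4) − β²/(2·9) + const.
Setting the derivative to zero: Σxᵢ(yᵢ − βxᵢ)/4 − β/9 = 0, so β = Σxᵢyᵢ / (Σxᵢ² + σ²/τ²).
Σxᵢyᵢ = 1·2 + 4·11 + 4·11 + 1·1 + 2·9 = 109; Σxᵢ² = 38; σ²/τ² = 4/9.
β̂_MAP = 109 / (38 + 4/9) = 109/(346/9) = 981/346 ≈ 2.835.

β̂_MAP = 2.835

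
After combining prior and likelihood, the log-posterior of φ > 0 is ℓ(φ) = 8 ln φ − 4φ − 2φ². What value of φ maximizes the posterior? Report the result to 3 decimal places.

φ̂_MAP = 1.000

ℓ'(φ) = 8/φ − 4 − 4φ. Setting this to zero and multiplying by φ: 4φ² + 4φ − 8 = 0.
φ = (−4 + √(4² + 4·4·8)) / (2·4) = (−4 + √144) / 8 = (−4 + 12)/8 = 1.
ℓ''(φ) = −8/φ² − 4 < 0, confirming a maximum.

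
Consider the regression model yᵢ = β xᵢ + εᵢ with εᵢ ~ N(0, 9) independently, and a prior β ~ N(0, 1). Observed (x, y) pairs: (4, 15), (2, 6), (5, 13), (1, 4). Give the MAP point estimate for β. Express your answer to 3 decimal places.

log p(β | y) = −Σ(yᵢ − βxᵢ)²/(2·9) − β²/(2·1) + const.
Setting the derivative to zero: Σxᵢ(yᵢ − βxᵢ)/9 − β/1 = 0, so β = Σxᵢyᵢ / (Σxᵢ² + σ²/τ²).
Σxᵢyᵢ = 4·15 + 2·6 + 5·13 + 1·4 = 141; Σxᵢ² = 46; σ²/τ² = 9.
β̂_MAP = 141 / (46 + 9) = 141/55 ≈ 2.564.

β̂_MAP = 2.564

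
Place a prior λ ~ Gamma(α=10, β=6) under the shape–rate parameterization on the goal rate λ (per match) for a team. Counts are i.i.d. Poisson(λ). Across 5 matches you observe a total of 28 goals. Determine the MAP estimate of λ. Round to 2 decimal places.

Σxᵢ = 28, n = 5.
Posterior ∝ λ^9e^(−6λ) · λ^28e^(−5λ) = λ^37e^(−11λ), i.e. Gamma(shape=38, rate=11).
The mode of a Gamma(a, b) with a ≥ 1 (shape–rate) is (a−1)/b = 37/11 ≈ 3.36.

λ̂_MAP = 3.36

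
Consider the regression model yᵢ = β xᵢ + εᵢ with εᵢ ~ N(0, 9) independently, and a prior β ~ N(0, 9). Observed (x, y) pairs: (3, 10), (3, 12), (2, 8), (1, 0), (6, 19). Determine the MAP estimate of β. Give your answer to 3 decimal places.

β̂_MAP = 3.267

log p(β | y) = −Σ(yᵢ − βxᵢ)²/(2·9) − β²/(2·9) + const.
Setting the derivative to zero: Σxᵢ(yᵢ − βxᵢ)/9 − β/9 = 0, so β = Σxᵢyᵢ / (Σxᵢ² + σ²/τ²).
Σxᵢyᵢ = 3·10 + 3·12 + 2·8 + 1·0 + 6·19 = 196; Σxᵢ² = 59; σ²/τ² = 1.
β̂_MAP = 196 / (59 + 1) = 196/60 ≈ 3.267.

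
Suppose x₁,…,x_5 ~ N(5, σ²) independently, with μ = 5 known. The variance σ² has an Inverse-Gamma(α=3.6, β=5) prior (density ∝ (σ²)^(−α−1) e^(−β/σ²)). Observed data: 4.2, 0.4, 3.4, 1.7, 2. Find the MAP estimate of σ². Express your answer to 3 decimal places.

Sum of squared deviations about the known mean: SS = (4.2−5)² + (0.4−5)² + (3.4−5)² + (1.7−5)² + (2−5)² = 44.25.
The Normal likelihood contributes (σ²)^(−n/2) exp(−SS/(2σ²)), so the posterior is Inverse-Gamma(α + n/2, β + SS/2) = Inverse-Gamma(6.1, 27.125).
The mode of Inverse-Gamma(a, b) is b/(a+1) = 27.125/7.1 ≈ 3.820.

σ̂²_MAP = 3.820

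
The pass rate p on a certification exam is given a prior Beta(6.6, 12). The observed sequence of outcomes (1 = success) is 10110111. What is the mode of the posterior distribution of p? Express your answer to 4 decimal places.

p̂_MAP = 0.4715

Prior: Beta(6.6, 12).
Data: 6 successes in 8 trials (from the sequence). The binomial likelihood contributes p^6(1−p)^2, so the posterior is Beta(6.6+6, 12+2) = Beta(12.6, 14).
For Beta(a, b) with a, b > 1 the mode is (a−1)/(a+b−2) = 11.6/24.6 ≈ 0.4715.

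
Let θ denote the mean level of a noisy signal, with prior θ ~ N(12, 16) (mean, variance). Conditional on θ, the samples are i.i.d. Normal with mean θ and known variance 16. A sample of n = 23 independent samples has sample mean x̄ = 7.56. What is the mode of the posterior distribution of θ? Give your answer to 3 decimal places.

θ̂_MAP = 7.745

n = 23, x̄ = 7.56.
For a Normal prior and Normal likelihood with known variance, the posterior is Normal; its mode equals its mean, the precision-weighted average.
Prior precision 1/σ₀² = 1/16 = 0.0625; data precision n/σ² = 23/16 = 1.4375.
θ̂ = (0.0625·12 + 1.4375·7.56) / (0.0625 + 1.4375) = 11.6175/1.5 = 7.745.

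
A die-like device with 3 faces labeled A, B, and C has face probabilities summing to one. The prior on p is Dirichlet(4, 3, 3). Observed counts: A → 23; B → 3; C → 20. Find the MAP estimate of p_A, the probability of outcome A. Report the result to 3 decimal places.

The posterior is Dirichlet(αᵢ + nᵢ) = Dirichlet(27, 6, 23).
For a Dirichlet(a₁,…,a_K) with all aᵢ > 1, the mode has j-th component (aⱼ − 1)/(Σaᵢ − K).
Here Σaᵢ = 56 and K = 3, so p_A = (27 − 1)/(56 − 3) = 26/53 ≈ 0.491.

MAP estimate of p_A = 0.491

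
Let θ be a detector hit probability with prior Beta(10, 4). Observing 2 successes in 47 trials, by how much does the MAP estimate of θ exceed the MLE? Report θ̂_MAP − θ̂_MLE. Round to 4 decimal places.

Posterior is Beta(12, 49); MAP = (12−1)/(61−2) = 11/59 ≈ 0.18644.
MLE ignores the prior: θ̂_MLE = k/n = 2/47 ≈ 0.04255.
Difference = 11/59 − 2/47 = 399/2773 ≈ 0.1439.

MAP − MLE = 0.1439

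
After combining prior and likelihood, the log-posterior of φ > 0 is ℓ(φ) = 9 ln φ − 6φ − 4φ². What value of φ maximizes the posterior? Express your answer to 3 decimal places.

φ̂_MAP = 0.750

ℓ'(φ) = 9/φ − 6 − 8φ. Setting this to zero and multiplying by φ: 8φ² + 6φ − 9 = 0.
φ = (−6 + √(6² + 4·8·9)) / (2·8) = (−6 + √324) / 16 = (−6 + 18)/16 = 3/4.
ℓ''(φ) = −9/φ² − 8 < 0, confirming a maximum.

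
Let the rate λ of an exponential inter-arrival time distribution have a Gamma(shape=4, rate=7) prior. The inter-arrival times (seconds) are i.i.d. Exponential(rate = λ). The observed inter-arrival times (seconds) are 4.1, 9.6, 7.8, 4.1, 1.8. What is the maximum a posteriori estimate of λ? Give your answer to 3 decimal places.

λ̂_MAP = 0.233

The Exponential(rate=λ) likelihood is ∝ λ^n e^(−λΣtᵢ). Here n = 5 and Σtᵢ = 4.1 + 9.6 + 7.8 + 4.1 + 1.8 = 27.4.
Posterior ∝ λ^3e^(−7λ) · λ^5e^(−27.4λ) = λ^8e^(−34.4λ), i.e. Gamma(9, 34.4).
Mode = (a−1)/b = 8/34.4 ≈ 0.233.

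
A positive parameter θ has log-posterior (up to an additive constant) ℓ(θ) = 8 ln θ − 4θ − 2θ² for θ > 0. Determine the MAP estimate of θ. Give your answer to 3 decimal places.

θ̂_MAP = 1.000

ℓ'(θ) = 8/θ − 4 − 4θ. Setting this to zero and multiplying by θ: 4θ² + 4θ − 8 = 0.
θ = (−4 + √(4² + 4·4·8)) / (2·4) = (−4 + √144) / 8 = (−4 + 12)/8 = 1.
ℓ''(θ) = −8/θ² − 4 < 0, confirming a maximum.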